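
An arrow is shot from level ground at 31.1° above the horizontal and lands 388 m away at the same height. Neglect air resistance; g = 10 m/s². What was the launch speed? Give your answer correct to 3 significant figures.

66.2 m/s

On level ground, R = v₀² sin(2θ) / g, so v₀ = √(R g / sin 2θ).
sin(2 × 31.1°) = 0.8846.
v₀ = √(388 × 10 / 0.8846) = √4386 = 66.2 m/s.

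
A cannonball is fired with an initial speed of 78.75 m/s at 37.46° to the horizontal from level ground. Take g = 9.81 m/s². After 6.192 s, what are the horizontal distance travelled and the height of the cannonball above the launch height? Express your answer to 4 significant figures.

v_x = 78.75 cos 37.46° = 62.510 m/s; v_y0 = 78.75 sin 37.46° = 47.896 m/s.
x = v_x t = 62.510 × 6.192 = 387.1 m.
y = v_y0 t − ½ g t² = 47.896×6.192 − 4.905×6.192² = 108.5 m.

x = 387.1 m, y = 108.5 m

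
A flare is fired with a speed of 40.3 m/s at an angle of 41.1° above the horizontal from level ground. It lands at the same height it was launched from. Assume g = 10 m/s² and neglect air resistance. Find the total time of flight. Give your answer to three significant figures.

Vertical component: v_y = 40.3 sin 41.1° = 26.49 m/s.
For a projectile landing at launch height, time of flight is t = 2 v_y / g = 2 × 26.49 / 10 = 5.30 s.

5.30 s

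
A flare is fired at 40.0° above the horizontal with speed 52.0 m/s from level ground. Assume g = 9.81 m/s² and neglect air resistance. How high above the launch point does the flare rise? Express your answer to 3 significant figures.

Vertical component of launch velocity: v_y = 52.0 sin 40.0° = 33.42 m/s.
At the highest point the vertical velocity is zero, so v_y² = 2 g h_max.
h_max = (33.42)² / (2 × 9.81) = 1117 / 19.62 = 56.9 m.

56.9 m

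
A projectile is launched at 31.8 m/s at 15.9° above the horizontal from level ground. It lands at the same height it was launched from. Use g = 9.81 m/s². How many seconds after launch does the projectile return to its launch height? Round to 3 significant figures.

Vertical component: v_y = 31.8 sin 15.9° = 8.712 m/s.
For a projectile landing at launch height, time of flight is t = 2 v_y / g = 2 × 8.712 / 9.81 = 1.78 s.

1.78 s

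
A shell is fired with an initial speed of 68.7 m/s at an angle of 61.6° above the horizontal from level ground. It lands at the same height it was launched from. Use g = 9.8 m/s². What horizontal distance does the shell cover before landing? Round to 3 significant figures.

403 m

Components: v_x = 68.7 cos 61.6° = 32.68 m/s, v_y = 68.7 sin 61.6° = 60.43 m/s.
Time of flight (same landing height): t = 2 v_y / g = 2 × 60.43 / 9.8 = 12.33 s.
Range: R = v_x · t = 32.68 × 12.33 = 403 m.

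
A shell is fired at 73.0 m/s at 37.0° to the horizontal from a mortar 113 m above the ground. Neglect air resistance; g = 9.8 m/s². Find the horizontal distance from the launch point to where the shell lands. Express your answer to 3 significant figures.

644 m

Components: v_x = 73.0 cos 37.0° = 58.30 m/s, v_y = 73.0 sin 37.0° = 43.93 m/s.
Vertical: 0 = 113 + 43.93 t − ½(9.8) t² ⇒ 4.900 t² − 43.93 t − 113 = 0.
t = [43.93 + √(1930 + 2215)] / 9.800 = 11.05 s.
Horizontal: R = v_x · t = 58.30 × 11.05 = 644 m.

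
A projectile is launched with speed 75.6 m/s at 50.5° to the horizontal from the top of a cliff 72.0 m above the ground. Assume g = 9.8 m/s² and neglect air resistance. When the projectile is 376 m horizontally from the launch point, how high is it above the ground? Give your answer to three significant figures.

v_x = 75.6 cos 50.5° = 48.09 m/s, v_y0 = 75.6 sin 50.5° = 58.33 m/s.
Time to reach x = 376 m: t = x / v_x = 376 / 48.09 = 7.819 s.
y = 72.0 + v_y0 t − ½ g t² = 72.0 + 58.33×7.819 − 4.900×7.819² = 229 m.

229 m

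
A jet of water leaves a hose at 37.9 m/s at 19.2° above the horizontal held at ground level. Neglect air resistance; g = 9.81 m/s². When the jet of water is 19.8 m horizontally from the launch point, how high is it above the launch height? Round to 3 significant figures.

5.39 m

v_x = 37.9 cos 19.2° = 35.79 m/s, v_y0 = 37.9 sin 19.2° = 12.46 m/s.
Time to reach x = 19.8 m: t = x / v_x = 19.8 / 35.79 = 0.5532 s.
y = v_y0 t − ½ g t² = 12.46×0.5532 − 4.905×0.5532² = 5.39 m.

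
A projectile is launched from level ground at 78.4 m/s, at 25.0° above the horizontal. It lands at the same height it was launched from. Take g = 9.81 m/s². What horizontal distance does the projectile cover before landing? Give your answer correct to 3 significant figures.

480 m

For level ground, R = v₀² sin(2θ) / g.
sin(2 × 25.0°) = sin 50.00° = 0.7660.
R = (78.4)² × 0.7660 / 9.81 = 480 m.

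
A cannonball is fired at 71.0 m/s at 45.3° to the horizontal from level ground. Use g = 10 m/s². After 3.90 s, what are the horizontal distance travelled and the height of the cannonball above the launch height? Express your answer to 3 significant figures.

v_x = 71.0 cos 45.3° = 49.94 m/s; v_y0 = 71.0 sin 45.3° = 50.47 m/s.
x = v_x t = 49.94 × 3.90 = 195 m.
y = v_y0 t − ½ g t² = 50.47×3.90 − 5.000×3.90² = 121 m.

x = 195 m, y = 121 m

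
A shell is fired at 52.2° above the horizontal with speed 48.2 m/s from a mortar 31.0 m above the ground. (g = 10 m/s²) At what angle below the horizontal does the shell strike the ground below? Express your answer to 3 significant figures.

v_x = 48.2 cos 52.2° = 29.54 m/s.
At impact |v_y| = √(v_y0² + 2 g h) = √(38.09² + 2×10×31.0) = 45.51 m/s.
Angle below horizontal = arctan(|v_y| / v_x) = arctan(45.51 / 29.54) = 57.0°.

57.0°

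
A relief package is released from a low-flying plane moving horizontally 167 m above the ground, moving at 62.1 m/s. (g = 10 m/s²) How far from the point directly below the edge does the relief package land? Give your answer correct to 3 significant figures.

359 m

Initial vertical velocity is zero, so the fall time comes from h = ½ g t²: t = √(2 × 167 / 10) = 5.779 s.
Horizontal motion is uniform at 62.1 m/s, so x = 62.1 × 5.779 = 359 m.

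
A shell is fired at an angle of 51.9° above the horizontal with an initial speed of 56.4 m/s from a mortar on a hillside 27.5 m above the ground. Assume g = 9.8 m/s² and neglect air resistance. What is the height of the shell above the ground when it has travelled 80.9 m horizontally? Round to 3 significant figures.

v_x = 56.4 cos 51.9° = 34.80 m/s, v_y0 = 56.4 sin 51.9° = 44.38 m/s.
Time to reach x = 80.9 m: t = x / v_x = 80.9 / 34.80 = 2.325 s.
y = 27.5 + v_y0 t − ½ g t² = 27.5 + 44.38×2.325 − 4.900×2.325² = 104 m.

104 m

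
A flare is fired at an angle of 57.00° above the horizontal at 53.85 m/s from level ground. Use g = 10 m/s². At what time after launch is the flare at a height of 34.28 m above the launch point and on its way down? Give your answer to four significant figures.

8.196 s

v_y0 = 53.85 sin 57.00° = 45.162 m/s.
Set y = v_y0 t − ½ g t² = 34.28: 5.000 t² − 45.162 t + 34.28 = 0.
t = [45.162 ± √(2039.6 − 685.60)] / 10 = (45.162 ± 36.797) / 10, giving t = 0.8365 s or t = 8.196 s.
On the way down corresponds to the larger root: t = 8.196 s.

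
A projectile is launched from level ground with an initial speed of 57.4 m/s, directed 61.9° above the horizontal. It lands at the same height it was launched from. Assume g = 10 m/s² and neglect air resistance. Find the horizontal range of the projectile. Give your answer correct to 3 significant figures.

274 m

For level ground, R = v₀² sin(2θ) / g.
sin(2 × 61.9°) = sin 123.8° = 0.8310.
R = (57.4)² × 0.8310 / 10 = 274 m.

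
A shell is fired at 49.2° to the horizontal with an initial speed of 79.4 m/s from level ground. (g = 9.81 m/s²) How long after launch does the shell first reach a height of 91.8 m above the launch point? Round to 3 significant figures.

1.79 s

v_y0 = 79.4 sin 49.2° = 60.11 m/s.
Set y = v_y0 t − ½ g t² = 91.8: 4.905 t² − 60.11 t + 91.8 = 0.
t = [60.11 ± √(3613 − 1801)] / 9.81 = (60.11 ± 42.57) / 9.81, giving t = 1.79 s or t = 10.5 s.
The shell is on the way up at the first time, so t = 1.79 s.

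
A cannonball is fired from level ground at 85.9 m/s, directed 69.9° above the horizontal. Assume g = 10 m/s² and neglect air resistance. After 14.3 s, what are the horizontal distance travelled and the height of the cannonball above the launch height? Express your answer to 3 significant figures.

v_x = 85.9 cos 69.9° = 29.52 m/s; v_y0 = 85.9 sin 69.9° = 80.67 m/s.
x = v_x t = 29.52 × 14.3 = 422 m.
y = v_y0 t − ½ g t² = 80.67×14.3 − 5.000×14.3² = 131 m.

x = 422 m, y = 131 m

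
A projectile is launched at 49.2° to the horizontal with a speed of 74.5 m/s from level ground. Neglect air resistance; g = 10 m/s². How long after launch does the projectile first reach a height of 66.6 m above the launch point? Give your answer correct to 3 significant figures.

v_y0 = 74.5 sin 49.2° = 56.40 m/s.
Set y = v_y0 t − ½ g t² = 66.6: 5.000 t² − 56.40 t + 66.6 = 0.
t = [56.40 ± √(3181 − 1332)] / 10 = (56.40 ± 43.00) / 10, giving t = 1.34 s or t = 9.94 s.
The projectile is on the way up at the first time, so t = 1.34 s.

1.34 s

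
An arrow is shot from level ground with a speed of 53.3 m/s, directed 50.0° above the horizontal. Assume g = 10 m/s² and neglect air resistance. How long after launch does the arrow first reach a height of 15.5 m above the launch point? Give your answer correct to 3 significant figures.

v_y0 = 53.3 sin 50.0° = 40.83 m/s.
Set y = v_y0 t − ½ g t² = 15.5: 5.000 t² − 40.83 t + 15.5 = 0.
t = [40.83 ± √(1667 − 310.0)] / 10 = (40.83 ± 36.84) / 10, giving t = 0.399 s or t = 7.77 s.
The arrow is on the way up at the first time, so t = 0.399 s.

0.399 s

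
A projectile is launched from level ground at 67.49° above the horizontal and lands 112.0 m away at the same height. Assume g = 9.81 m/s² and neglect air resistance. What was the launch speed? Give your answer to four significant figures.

39.41 m/s

On level ground, R = v₀² sin(2θ) / g, so v₀ = √(R g / sin 2θ).
sin(2 × 67.49°) = 0.7074.
v₀ = √(112.0 × 9.81 / 0.7074) = √1553.2 = 39.41 m/s.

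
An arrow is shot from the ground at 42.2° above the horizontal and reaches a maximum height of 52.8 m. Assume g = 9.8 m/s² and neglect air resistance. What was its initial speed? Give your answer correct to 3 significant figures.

At maximum height v_y = 0, so (v₀ sin θ)² = 2 g H.
v₀ sin 42.2° = √(2 × 9.8 × 52.8) = 32.17 m/s.
v₀ = 32.17 / sin 42.2° = 32.17 / 0.6717 = 47.9 m/s.

47.9 m/s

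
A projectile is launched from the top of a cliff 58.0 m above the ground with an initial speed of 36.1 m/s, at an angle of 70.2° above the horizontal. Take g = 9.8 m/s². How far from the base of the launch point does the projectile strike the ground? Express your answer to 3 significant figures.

Components: v_x = 36.1 cos 70.2° = 12.23 m/s, v_y = 36.1 sin 70.2° = 33.97 m/s.
Vertical: 0 = 58.0 + 33.97 t − ½(9.8) t² ⇒ 4.900 t² − 33.97 t − 58.0 = 0.
t = [33.97 + √(1154 + 1137)] / 9.800 = 8.350 s.
Horizontal: R = v_x · t = 12.23 × 8.350 = 102 m.

102 m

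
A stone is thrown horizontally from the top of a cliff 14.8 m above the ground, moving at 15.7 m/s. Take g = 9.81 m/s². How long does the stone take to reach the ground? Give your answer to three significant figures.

The horizontal speed doesn't affect the fall. With v_y0 = 0, h = ½ g t².
t = √(2 × 14.8 / 9.81) = √3.017 = 1.74 s.

1.74 s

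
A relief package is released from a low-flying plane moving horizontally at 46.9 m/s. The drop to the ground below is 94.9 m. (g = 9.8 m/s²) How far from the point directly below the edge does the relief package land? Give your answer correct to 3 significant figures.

206 m

Initial vertical velocity is zero, so the fall time comes from h = ½ g t²: t = √(2 × 94.9 / 9.8) = 4.401 s.
Horizontal motion is uniform at 46.9 m/s, so x = 46.9 × 4.401 = 206 m.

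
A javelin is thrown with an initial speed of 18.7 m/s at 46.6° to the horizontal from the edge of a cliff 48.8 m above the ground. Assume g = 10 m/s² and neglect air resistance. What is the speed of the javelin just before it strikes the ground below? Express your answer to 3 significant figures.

36.4 m/s

v_x = 18.7 cos 46.6° = 12.85 m/s is unchanged throughout.
For the vertical component, v_y² = v_y0² + 2 g h = (13.59)² + 2×10×48.8 = 1161, so |v_y| = 34.07 m/s.
Impact speed = √(v_x² + v_y²) = √(165.1 + 1161) = 36.4 m/s.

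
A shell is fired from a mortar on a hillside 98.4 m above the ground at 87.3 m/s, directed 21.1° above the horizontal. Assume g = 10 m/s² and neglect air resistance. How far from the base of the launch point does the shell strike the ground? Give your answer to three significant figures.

Components: v_x = 87.3 cos 21.1° = 81.45 m/s, v_y = 87.3 sin 21.1° = 31.43 m/s.
Vertical: 0 = 98.4 + 31.43 t − ½(10) t² ⇒ 5.000 t² − 31.43 t − 98.4 = 0.
t = [31.43 + √(987.8 + 1968)] / 10.00 = 8.580 s.
Horizontal: R = v_x · t = 81.45 × 8.580 = 699 m.

699 m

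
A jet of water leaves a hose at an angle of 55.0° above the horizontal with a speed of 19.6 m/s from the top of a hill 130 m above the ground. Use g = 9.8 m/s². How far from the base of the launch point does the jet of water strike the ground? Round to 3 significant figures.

79.2 m

Components: v_x = 19.6 cos 55.0° = 11.24 m/s, v_y = 19.6 sin 55.0° = 16.06 m/s.
Vertical: 0 = 130 + 16.06 t − ½(9.8) t² ⇒ 4.900 t² − 16.06 t − 130 = 0.
t = [16.06 + √(257.9 + 2548)] / 9.800 = 7.044 s.
Horizontal: R = v_x · t = 11.24 × 7.044 = 79.2 m.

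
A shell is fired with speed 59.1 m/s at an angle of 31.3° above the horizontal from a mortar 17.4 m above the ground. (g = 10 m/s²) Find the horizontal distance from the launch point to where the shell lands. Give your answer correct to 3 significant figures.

336 m

Components: v_x = 59.1 cos 31.3° = 50.50 m/s, v_y = 59.1 sin 31.3° = 30.70 m/s.
Vertical: 0 = 17.4 + 30.70 t − ½(10) t² ⇒ 5.000 t² − 30.70 t − 17.4 = 0.
t = [30.70 + √(942.5 + 348.0)] / 10.00 = 6.662 s.
Horizontal: R = v_x · t = 50.50 × 6.662 = 336 m.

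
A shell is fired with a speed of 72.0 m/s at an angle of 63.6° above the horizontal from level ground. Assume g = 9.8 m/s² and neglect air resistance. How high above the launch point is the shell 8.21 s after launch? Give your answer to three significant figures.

v_y0 = 72.0 sin 63.6° = 64.49 m/s.
y(t) = v_y0 t − ½ g t² = 64.49×8.21 − 4.900×8.21² = 199 m.

199 m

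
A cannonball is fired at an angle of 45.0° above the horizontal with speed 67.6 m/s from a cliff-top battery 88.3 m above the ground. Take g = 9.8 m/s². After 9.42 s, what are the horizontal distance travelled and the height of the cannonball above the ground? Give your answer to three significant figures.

v_x = 67.6 cos 45.0° = 47.80 m/s; v_y0 = 67.6 sin 45.0° = 47.80 m/s.
x = v_x t = 47.80 × 9.42 = 450 m.
y = 88.3 + v_y0 t − ½ g t² = 104 m.

x = 450 m, y = 104 m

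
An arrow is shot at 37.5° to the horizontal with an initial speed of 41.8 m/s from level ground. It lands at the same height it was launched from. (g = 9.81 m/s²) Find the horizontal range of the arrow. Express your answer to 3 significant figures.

172 m

For level ground, R = v₀² sin(2θ) / g.
sin(2 × 37.5°) = sin 75.00° = 0.9659.
R = (41.8)² × 0.9659 / 9.81 = 172 m.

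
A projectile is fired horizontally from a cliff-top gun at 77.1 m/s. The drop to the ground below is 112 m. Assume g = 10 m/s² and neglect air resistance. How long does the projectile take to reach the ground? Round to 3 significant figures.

The horizontal speed doesn't affect the fall. With v_y0 = 0, h = ½ g t².
t = √(2 × 112 / 10) = √22.40 = 4.73 s.

4.73 s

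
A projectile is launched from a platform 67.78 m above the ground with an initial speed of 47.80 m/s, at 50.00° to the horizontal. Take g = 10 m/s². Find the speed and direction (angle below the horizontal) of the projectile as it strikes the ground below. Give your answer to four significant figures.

60.34 m/s at 59.39° below the horizontal

v_x = 47.80 cos 50.00° = 30.725 m/s (constant).
|v_y| at impact = √((36.617)² + 2×10×67.78) = 51.927 m/s.
Speed = √(30.725² + 51.927²) = 60.34 m/s; angle = arctan(51.927/30.725) = 59.39° below horizontal.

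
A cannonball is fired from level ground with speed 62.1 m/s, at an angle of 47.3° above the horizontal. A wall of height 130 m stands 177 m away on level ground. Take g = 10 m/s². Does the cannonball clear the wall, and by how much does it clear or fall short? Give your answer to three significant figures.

No — it falls 26.5 m short of clearing the wall.

v_x = 62.1 cos 47.3° = 42.11 m/s; v_y0 = 62.1 sin 47.3° = 45.64 m/s.
Time to reach the wall: t = 177 / 42.11 = 4.203 s.
Height at that point: y = 45.64×4.203 − 5.000×4.203² = 103.5 m.
That is 130 − 103.5 = 26.5 m below the top of the wall, so the cannonball does not clear it.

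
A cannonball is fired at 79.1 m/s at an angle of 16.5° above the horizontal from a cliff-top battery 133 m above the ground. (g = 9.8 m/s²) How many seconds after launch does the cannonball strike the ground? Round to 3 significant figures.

Vertical component: v_y = 79.1 sin 16.5° = 22.47 m/s.
Taking up as positive with launch at y = 133 m, landing at y = 0: 0 = 133 + 22.47 t − ½(9.8) t².
Solving 4.900 t² − 22.47 t − 133 = 0 gives t = [22.47 + √(22.47² + 4·4.900·133)] / 9.800 = 7.98 s.

7.98 s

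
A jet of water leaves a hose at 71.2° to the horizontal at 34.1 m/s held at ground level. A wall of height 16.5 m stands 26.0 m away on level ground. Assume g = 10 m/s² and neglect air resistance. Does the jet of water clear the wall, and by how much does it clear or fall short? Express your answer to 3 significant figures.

v_x = 34.1 cos 71.2° = 10.99 m/s; v_y0 = 34.1 sin 71.2° = 32.28 m/s.
Time to reach the wall: t = 26.0 / 10.99 = 2.366 s.
Height at that point: y = 32.28×2.366 − 5.000×2.366² = 48.38 m.
That is 48.38 − 16.5 = 31.9 m above the top of the wall, so the jet of water clears it.

Yes — it clears the wall by 31.9 m.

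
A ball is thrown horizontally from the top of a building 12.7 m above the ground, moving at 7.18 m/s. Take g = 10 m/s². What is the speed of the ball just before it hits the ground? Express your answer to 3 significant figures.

17.5 m/s

Fall time: t = √(2 × 12.7 / 10) = 1.594 s.
At impact: v_x = 7.18 m/s (unchanged), v_y = g t = 10 × 1.594 = 15.94 m/s.
Speed = √(v_x² + v_y²) = √(51.55 + 254.1) = 17.5 m/s.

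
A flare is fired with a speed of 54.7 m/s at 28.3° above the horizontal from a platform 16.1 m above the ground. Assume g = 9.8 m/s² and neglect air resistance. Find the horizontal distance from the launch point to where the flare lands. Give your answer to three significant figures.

Components: v_x = 54.7 cos 28.3° = 48.16 m/s, v_y = 54.7 sin 28.3° = 25.93 m/s.
Vertical: 0 = 16.1 + 25.93 t − ½(9.8) t² ⇒ 4.900 t² − 25.93 t − 16.1 = 0.
t = [25.93 + √(672.4 + 315.6)] / 9.800 = 5.853 s.
Horizontal: R = v_x · t = 48.16 × 5.853 = 282 m.

282 m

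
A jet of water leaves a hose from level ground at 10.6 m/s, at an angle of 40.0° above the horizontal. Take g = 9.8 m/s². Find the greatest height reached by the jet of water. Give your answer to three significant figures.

2.37 m

Vertical component of launch velocity: v_y = 10.6 sin 40.0° = 6.814 m/s.
At the highest point the vertical velocity is zero, so v_y² = 2 g h_max.
h_max = (6.814)² / (2 × 9.8) = 46.43 / 19.60 = 2.37 m.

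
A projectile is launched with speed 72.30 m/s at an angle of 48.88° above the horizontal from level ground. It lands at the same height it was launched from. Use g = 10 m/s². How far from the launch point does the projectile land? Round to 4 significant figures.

517.9 m

Components: v_x = 72.30 cos 48.88° = 47.547 m/s, v_y = 72.30 sin 48.88° = 54.466 m/s.
Time of flight (same landing height): t = 2 v_y / g = 2 × 54.466 / 10 = 10.893 s.
Range: R = v_x · t = 47.547 × 10.893 = 517.9 m.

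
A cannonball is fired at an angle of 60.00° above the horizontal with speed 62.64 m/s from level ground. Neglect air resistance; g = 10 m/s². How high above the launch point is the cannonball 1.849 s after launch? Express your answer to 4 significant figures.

83.21 m

v_y0 = 62.64 sin 60.00° = 54.248 m/s.
y(t) = v_y0 t − ½ g t² = 54.248×1.849 − 5.000×1.849² = 83.21 m.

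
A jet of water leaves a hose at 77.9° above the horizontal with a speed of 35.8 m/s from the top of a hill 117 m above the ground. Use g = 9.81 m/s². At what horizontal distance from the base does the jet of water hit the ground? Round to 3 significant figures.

Components: v_x = 35.8 cos 77.9° = 7.504 m/s, v_y = 35.8 sin 77.9° = 35.00 m/s.
Vertical: 0 = 117 + 35.00 t − ½(9.81) t² ⇒ 4.905 t² − 35.00 t − 117 = 0.
t = [35.00 + √(1225 + 2296)] / 9.810 = 9.617 s.
Horizontal: R = v_x · t = 7.504 × 9.617 = 72.2 m.

72.2 m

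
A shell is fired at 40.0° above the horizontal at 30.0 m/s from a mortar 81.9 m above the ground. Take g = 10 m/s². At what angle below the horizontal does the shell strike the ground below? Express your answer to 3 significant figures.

62.9°

v_x = 30.0 cos 40.0° = 22.98 m/s.
At impact |v_y| = √(v_y0² + 2 g h) = √(19.28² + 2×10×81.9) = 44.83 m/s.
Angle below horizontal = arctan(|v_y| / v_x) = arctan(44.83 / 22.98) = 62.9°.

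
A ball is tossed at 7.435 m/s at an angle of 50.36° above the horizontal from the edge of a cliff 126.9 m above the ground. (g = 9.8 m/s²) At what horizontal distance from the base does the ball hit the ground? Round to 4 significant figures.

27.07 m

Components: v_x = 7.435 cos 50.36° = 4.7432 m/s, v_y = 7.435 sin 50.36° = 5.7255 m/s.
Vertical: 0 = 126.9 + 5.7255 t − ½(9.8) t² ⇒ 4.900 t² − 5.7255 t − 126.9 = 0.
t = [5.7255 + √(32.781 + 2487.2)] / 9.800 = 5.7066 s.
Horizontal: R = v_x · t = 4.7432 × 5.7066 = 27.07 m.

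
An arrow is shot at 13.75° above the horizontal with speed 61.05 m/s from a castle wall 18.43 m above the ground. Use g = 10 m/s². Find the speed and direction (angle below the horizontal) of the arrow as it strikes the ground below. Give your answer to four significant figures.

64.00 m/s at 22.09° below the horizontal

v_x = 61.05 cos 13.75° = 59.300 m/s (constant).
|v_y| at impact = √((14.511)² + 2×10×18.43) = 24.066 m/s.
Speed = √(59.300² + 24.066²) = 64.00 m/s; angle = arctan(24.066/59.300) = 22.09° below horizontal.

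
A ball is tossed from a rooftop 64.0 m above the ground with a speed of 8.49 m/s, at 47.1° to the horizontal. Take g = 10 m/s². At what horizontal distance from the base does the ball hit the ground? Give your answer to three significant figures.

24.6 m

Components: v_x = 8.49 cos 47.1° = 5.779 m/s, v_y = 8.49 sin 47.1° = 6.219 m/s.
Vertical: 0 = 64.0 + 6.219 t − ½(10) t² ⇒ 5.000 t² − 6.219 t − 64.0 = 0.
t = [6.219 + √(38.68 + 1280)] / 10.00 = 4.253 s.
Horizontal: R = v_x · t = 5.779 × 4.253 = 24.6 m.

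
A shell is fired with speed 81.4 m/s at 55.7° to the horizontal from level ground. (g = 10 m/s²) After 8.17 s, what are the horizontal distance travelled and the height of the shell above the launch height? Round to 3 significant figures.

v_x = 81.4 cos 55.7° = 45.87 m/s; v_y0 = 81.4 sin 55.7° = 67.24 m/s.
x = v_x t = 45.87 × 8.17 = 375 m.
y = v_y0 t − ½ g t² = 67.24×8.17 − 5.000×8.17² = 216 m.

x = 375 m, y = 216 m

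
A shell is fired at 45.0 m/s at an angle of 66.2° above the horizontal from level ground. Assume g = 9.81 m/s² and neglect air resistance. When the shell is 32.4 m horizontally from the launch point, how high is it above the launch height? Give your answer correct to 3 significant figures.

57.8 m

v_x = 45.0 cos 66.2° = 18.16 m/s, v_y0 = 45.0 sin 66.2° = 41.17 m/s.
Time to reach x = 32.4 m: t = x / v_x = 32.4 / 18.16 = 1.784 s.
y = v_y0 t − ½ g t² = 41.17×1.784 − 4.905×1.784² = 57.8 m.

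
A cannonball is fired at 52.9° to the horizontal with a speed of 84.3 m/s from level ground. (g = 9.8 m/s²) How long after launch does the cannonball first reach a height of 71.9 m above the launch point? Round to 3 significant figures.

1.17 s

v_y0 = 84.3 sin 52.9° = 67.24 m/s.
Set y = v_y0 t − ½ g t² = 71.9: 4.900 t² − 67.24 t + 71.9 = 0.
t = [67.24 ± √(4521 − 1409)] / 9.8 = (67.24 ± 55.79) / 9.8, giving t = 1.17 s or t = 12.6 s.
The cannonball is on the way up at the first time, so t = 1.17 s.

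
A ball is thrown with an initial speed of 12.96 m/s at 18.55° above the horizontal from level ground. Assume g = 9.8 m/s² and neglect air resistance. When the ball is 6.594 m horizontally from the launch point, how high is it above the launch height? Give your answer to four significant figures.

0.8014 m

v_x = 12.96 cos 18.55° = 12.287 m/s, v_y0 = 12.96 sin 18.55° = 4.1230 m/s.
Time to reach x = 6.594 m: t = x / v_x = 6.594 / 12.287 = 0.53666 s.
y = v_y0 t − ½ g t² = 4.1230×0.53666 − 4.900×0.53666² = 0.8014 m.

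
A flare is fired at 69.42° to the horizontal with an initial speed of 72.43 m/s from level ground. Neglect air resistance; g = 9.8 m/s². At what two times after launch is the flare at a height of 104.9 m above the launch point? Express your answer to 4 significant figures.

1.775 s and 12.06 s

v_y0 = 72.43 sin 69.42° = 67.808 m/s.
Set y = v_y0 t − ½ g t² = 104.9: 4.900 t² − 67.808 t + 104.9 = 0.
t = [67.808 ± √(4597.9 − 2056.0)] / 9.8 = (67.808 ± 50.417) / 9.8, giving t = 1.775 s or t = 12.06 s.
So the flare is at 104.9 m at t = 1.775 s (rising) and t = 12.06 s (falling).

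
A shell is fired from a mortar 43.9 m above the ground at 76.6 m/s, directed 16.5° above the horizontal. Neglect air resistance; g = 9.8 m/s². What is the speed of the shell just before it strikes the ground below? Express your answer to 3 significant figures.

82.0 m/s

v_x = 76.6 cos 16.5° = 73.45 m/s is unchanged throughout.
For the vertical component, v_y² = v_y0² + 2 g h = (21.76)² + 2×9.8×43.9 = 1334, so |v_y| = 36.52 m/s.
Impact speed = √(v_x² + v_y²) = √(5395 + 1334) = 82.0 m/s.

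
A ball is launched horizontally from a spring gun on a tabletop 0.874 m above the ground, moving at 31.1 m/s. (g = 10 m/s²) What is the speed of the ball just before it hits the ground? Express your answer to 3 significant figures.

Fall time: t = √(2 × 0.874 / 10) = 0.4181 s.
At impact: v_x = 31.1 m/s (unchanged), v_y = g t = 10 × 0.4181 = 4.181 m/s.
Speed = √(v_x² + v_y²) = √(967.2 + 17.48) = 31.4 m/s.

31.4 m/s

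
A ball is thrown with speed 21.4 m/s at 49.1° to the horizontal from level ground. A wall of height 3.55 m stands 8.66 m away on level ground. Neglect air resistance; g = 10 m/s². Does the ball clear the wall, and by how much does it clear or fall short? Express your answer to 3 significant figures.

Yes — it clears the wall by 4.54 m.

v_x = 21.4 cos 49.1° = 14.01 m/s; v_y0 = 21.4 sin 49.1° = 16.18 m/s.
Time to reach the wall: t = 8.66 / 14.01 = 0.6181 s.
Height at that point: y = 16.18×0.6181 − 5.000×0.6181² = 8.091 m.
That is 8.091 − 3.55 = 4.54 m above the top of the wall, so the ball clears it.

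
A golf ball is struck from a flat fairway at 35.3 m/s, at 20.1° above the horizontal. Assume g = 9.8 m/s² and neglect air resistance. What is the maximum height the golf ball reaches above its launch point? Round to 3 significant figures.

Vertical component of launch velocity: v_y = 35.3 sin 20.1° = 12.13 m/s.
At the highest point the vertical velocity is zero, so v_y² = 2 g h_max.
h_max = (12.13)² / (2 × 9.8) = 147.1 / 19.60 = 7.51 m.

7.51 m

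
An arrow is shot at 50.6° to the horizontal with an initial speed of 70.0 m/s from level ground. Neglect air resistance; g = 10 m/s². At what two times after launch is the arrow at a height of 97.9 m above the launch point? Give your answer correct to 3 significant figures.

v_y0 = 70.0 sin 50.6° = 54.09 m/s.
Set y = v_y0 t − ½ g t² = 97.9: 5.000 t² − 54.09 t + 97.9 = 0.
t = [54.09 ± √(2926 − 1958)] / 10 = (54.09 ± 31.11) / 10, giving t = 2.30 s or t = 8.52 s.
So the arrow is at 97.9 m at t = 2.30 s (rising) and t = 8.52 s (falling).

2.30 s and 8.52 s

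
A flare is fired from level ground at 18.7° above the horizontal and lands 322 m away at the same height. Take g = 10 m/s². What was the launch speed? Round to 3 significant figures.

On level ground, R = v₀² sin(2θ) / g, so v₀ = √(R g / sin 2θ).
sin(2 × 18.7°) = 0.6074.
v₀ = √(322 × 10 / 0.6074) = √5301 = 72.8 m/s.

72.8 m/s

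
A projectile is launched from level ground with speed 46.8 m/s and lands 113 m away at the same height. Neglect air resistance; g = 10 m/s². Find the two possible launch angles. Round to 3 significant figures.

Level-ground range: R = v₀² sin(2θ)/g ⇒ sin 2θ = R g / v₀² = 113×10/46.8² = 0.5159.
2θ = arcsin(0.5159) = 31.06° or 180° − 31.06° = 148.94°.
So θ = 15.5° or θ = 74.5°.

15.5° and 74.5°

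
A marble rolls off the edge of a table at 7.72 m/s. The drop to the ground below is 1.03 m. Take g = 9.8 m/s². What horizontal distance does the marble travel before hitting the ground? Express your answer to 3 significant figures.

3.54 m

Initial vertical velocity is zero, so the fall time comes from h = ½ g t²: t = √(2 × 1.03 / 9.8) = 0.4585 s.
Horizontal motion is uniform at 7.72 m/s, so x = 7.72 × 0.4585 = 3.54 m.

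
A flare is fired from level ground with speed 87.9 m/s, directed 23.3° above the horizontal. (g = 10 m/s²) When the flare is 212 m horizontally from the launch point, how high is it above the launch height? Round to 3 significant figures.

56.8 m

v_x = 87.9 cos 23.3° = 80.73 m/s, v_y0 = 87.9 sin 23.3° = 34.77 m/s.
Time to reach x = 212 m: t = x / v_x = 212 / 80.73 = 2.626 s.
y = v_y0 t − ½ g t² = 34.77×2.626 − 5.000×2.626² = 56.8 m.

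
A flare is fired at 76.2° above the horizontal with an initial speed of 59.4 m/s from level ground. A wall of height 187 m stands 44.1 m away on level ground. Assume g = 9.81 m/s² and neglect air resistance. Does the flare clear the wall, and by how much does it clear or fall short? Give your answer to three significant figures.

v_x = 59.4 cos 76.2° = 14.17 m/s; v_y0 = 59.4 sin 76.2° = 57.69 m/s.
Time to reach the wall: t = 44.1 / 14.17 = 3.112 s.
Height at that point: y = 57.69×3.112 − 4.905×3.112² = 132.0 m.
That is 187 − 132.0 = 55.0 m below the top of the wall, so the flare does not clear it.

No — it falls 55.0 m short of clearing the wall.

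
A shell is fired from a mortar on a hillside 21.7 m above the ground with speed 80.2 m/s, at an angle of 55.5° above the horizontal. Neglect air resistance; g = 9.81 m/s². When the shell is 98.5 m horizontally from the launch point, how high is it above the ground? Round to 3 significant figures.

v_x = 80.2 cos 55.5° = 45.43 m/s, v_y0 = 80.2 sin 55.5° = 66.09 m/s.
Time to reach x = 98.5 m: t = x / v_x = 98.5 / 45.43 = 2.168 s.
y = 21.7 + v_y0 t − ½ g t² = 21.7 + 66.09×2.168 − 4.905×2.168² = 142 m.

142 m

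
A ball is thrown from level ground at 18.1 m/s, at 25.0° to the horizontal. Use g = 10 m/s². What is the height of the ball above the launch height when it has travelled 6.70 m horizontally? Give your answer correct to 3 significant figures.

v_x = 18.1 cos 25.0° = 16.40 m/s, v_y0 = 18.1 sin 25.0° = 7.649 m/s.
Time to reach x = 6.70 m: t = x / v_x = 6.70 / 16.40 = 0.4085 s.
y = v_y0 t − ½ g t² = 7.649×0.4085 − 5.000×0.4085² = 2.29 m.

2.29 m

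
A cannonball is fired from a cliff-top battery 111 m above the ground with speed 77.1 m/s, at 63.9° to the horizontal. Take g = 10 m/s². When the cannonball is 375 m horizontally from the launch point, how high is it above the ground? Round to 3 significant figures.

265 m

v_x = 77.1 cos 63.9° = 33.92 m/s, v_y0 = 77.1 sin 63.9° = 69.24 m/s.
Time to reach x = 375 m: t = x / v_x = 375 / 33.92 = 11.06 s.
y = 111 + v_y0 t − ½ g t² = 111 + 69.24×11.06 − 5.000×11.06² = 265 m.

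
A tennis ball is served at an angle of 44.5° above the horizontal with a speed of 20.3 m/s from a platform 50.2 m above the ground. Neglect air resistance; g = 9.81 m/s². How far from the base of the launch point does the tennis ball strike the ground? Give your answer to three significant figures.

71.9 m

Components: v_x = 20.3 cos 44.5° = 14.48 m/s, v_y = 20.3 sin 44.5° = 14.23 m/s.
Vertical: 0 = 50.2 + 14.23 t − ½(9.81) t² ⇒ 4.905 t² − 14.23 t − 50.2 = 0.
t = [14.23 + √(202.5 + 984.9)] / 9.810 = 4.963 s.
Horizontal: R = v_x · t = 14.48 × 4.963 = 71.9 m.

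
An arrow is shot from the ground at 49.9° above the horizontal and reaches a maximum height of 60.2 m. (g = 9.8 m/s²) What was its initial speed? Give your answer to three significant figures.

44.9 m/s

At maximum height v_y = 0, so (v₀ sin θ)² = 2 g H.
v₀ sin 49.9° = √(2 × 9.8 × 60.2) = 34.35 m/s.
v₀ = 34.35 / sin 49.9° = 34.35 / 0.7649 = 44.9 m/s.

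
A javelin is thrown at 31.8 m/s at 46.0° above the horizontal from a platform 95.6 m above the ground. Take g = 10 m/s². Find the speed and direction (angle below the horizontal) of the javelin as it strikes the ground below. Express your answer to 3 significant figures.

v_x = 31.8 cos 46.0° = 22.09 m/s (constant).
|v_y| at impact = √((22.88)² + 2×10×95.6) = 49.35 m/s.
Speed = √(22.09² + 49.35²) = 54.1 m/s; angle = arctan(49.35/22.09) = 65.9° below horizontal.

54.1 m/s at 65.9° below the horizontal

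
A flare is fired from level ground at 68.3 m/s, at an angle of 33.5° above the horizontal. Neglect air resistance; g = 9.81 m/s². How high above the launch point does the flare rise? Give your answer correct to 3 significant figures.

Vertical component of launch velocity: v_y = 68.3 sin 33.5° = 37.70 m/s.
At the highest point the vertical velocity is zero, so v_y² = 2 g h_max.
h_max = (37.70)² / (2 × 9.81) = 1421 / 19.62 = 72.4 m.

72.4 m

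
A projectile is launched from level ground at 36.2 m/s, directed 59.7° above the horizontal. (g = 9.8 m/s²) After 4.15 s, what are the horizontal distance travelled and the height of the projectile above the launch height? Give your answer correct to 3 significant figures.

x = 75.8 m, y = 45.3 m

v_x = 36.2 cos 59.7° = 18.26 m/s; v_y0 = 36.2 sin 59.7° = 31.25 m/s.
x = v_x t = 18.26 × 4.15 = 75.8 m.
y = v_y0 t − ½ g t² = 31.25×4.15 − 4.900×4.15² = 45.3 m.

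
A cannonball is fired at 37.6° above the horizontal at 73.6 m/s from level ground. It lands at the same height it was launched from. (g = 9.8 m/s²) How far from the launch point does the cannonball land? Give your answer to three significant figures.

For level ground, R = v₀² sin(2θ) / g.
sin(2 × 37.6°) = sin 75.20° = 0.9668.
R = (73.6)² × 0.9668 / 9.8 = 534 m.

534 m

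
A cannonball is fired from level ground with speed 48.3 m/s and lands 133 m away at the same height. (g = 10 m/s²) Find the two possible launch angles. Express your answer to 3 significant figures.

17.4° and 72.6°

Level-ground range: R = v₀² sin(2θ)/g ⇒ sin 2θ = R g / v₀² = 133×10/48.3² = 0.5701.
2θ = arcsin(0.5701) = 34.76° or 180° − 34.76° = 145.24°.
So θ = 17.4° or θ = 72.6°.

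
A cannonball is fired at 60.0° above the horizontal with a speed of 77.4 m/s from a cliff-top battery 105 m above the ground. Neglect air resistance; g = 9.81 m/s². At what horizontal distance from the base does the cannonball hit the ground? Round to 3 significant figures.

584 m

Components: v_x = 77.4 cos 60.0° = 38.70 m/s, v_y = 77.4 sin 60.0° = 67.03 m/s.
Vertical: 0 = 105 + 67.03 t − ½(9.81) t² ⇒ 4.905 t² − 67.03 t − 105 = 0.
t = [67.03 + √(4493 + 2060)] / 9.810 = 15.08 s.
Horizontal: R = v_x · t = 38.70 × 15.08 = 584 m.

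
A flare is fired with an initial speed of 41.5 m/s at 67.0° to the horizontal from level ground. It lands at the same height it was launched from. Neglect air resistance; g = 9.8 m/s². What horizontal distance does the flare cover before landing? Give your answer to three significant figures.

126 m

Components: v_x = 41.5 cos 67.0° = 16.22 m/s, v_y = 41.5 sin 67.0° = 38.20 m/s.
Time of flight (same landing height): t = 2 v_y / g = 2 × 38.20 / 9.8 = 7.796 s.
Range: R = v_x · t = 16.22 × 7.796 = 126 m.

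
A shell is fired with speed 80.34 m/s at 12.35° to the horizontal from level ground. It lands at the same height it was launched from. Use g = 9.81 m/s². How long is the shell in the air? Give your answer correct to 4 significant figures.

3.503 s

Vertical component: v_y = 80.34 sin 12.35° = 17.183 m/s.
For a projectile landing at launch height, time of flight is t = 2 v_y / g = 2 × 17.183 / 9.81 = 3.503 s.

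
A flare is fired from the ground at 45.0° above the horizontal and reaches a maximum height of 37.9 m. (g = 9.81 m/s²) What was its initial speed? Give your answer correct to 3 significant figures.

38.6 m/s

At maximum height v_y = 0, so (v₀ sin θ)² = 2 g H.
v₀ sin 45.0° = √(2 × 9.81 × 37.9) = 27.27 m/s.
v₀ = 27.27 / sin 45.0° = 27.27 / 0.7071 = 38.6 m/s.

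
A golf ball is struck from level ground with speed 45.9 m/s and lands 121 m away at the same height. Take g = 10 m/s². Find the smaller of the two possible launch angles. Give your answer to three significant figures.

17.5°

Level-ground range: R = v₀² sin(2θ)/g ⇒ sin 2θ = R g / v₀² = 121×10/45.9² = 0.5743.
2θ = arcsin(0.5743) = 35.05° or 180° − 35.05° = 144.95°.
So θ = 17.5° or θ = 72.5°.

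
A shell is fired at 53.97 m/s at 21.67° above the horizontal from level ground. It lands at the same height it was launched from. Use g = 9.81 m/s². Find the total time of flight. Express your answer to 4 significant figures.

Vertical component: v_y = 53.97 sin 21.67° = 19.929 m/s.
For a projectile landing at launch height, time of flight is t = 2 v_y / g = 2 × 19.929 / 9.81 = 4.063 s.

4.063 s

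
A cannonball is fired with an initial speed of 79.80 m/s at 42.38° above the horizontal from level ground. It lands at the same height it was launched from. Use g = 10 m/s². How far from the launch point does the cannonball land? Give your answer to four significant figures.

For level ground, R = v₀² sin(2θ) / g.
sin(2 × 42.38°) = sin 84.760° = 0.9958.
R = (79.80)² × 0.9958 / 10 = 634.1 m.

634.1 m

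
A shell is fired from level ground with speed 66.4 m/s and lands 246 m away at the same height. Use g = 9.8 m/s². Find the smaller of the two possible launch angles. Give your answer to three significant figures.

16.6°

Level-ground range: R = v₀² sin(2θ)/g ⇒ sin 2θ = R g / v₀² = 246×9.8/66.4² = 0.5468.
2θ = arcsin(0.5468) = 33.15° or 180° − 33.15° = 146.85°.
So θ = 16.6° or θ = 73.4°.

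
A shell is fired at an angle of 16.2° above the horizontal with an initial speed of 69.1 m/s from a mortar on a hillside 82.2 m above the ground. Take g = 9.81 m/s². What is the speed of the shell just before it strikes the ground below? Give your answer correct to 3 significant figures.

79.9 m/s

v_x = 69.1 cos 16.2° = 66.36 m/s is unchanged throughout.
For the vertical component, v_y² = v_y0² + 2 g h = (19.28)² + 2×9.81×82.2 = 1984, so |v_y| = 44.54 m/s.
Impact speed = √(v_x² + v_y²) = √(4404 + 1984) = 79.9 m/s.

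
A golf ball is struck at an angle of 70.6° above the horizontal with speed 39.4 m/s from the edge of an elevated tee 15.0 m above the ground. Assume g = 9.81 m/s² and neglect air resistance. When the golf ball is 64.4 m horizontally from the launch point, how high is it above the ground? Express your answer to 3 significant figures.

79.1 m

v_x = 39.4 cos 70.6° = 13.09 m/s, v_y0 = 39.4 sin 70.6° = 37.16 m/s.
Time to reach x = 64.4 m: t = x / v_x = 64.4 / 13.09 = 4.920 s.
y = 15.0 + v_y0 t − ½ g t² = 15.0 + 37.16×4.920 − 4.905×4.920² = 79.1 m.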